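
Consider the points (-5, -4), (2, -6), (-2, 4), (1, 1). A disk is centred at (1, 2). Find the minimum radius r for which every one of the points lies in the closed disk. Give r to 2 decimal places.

The required radius is the distance from (1, 2) to the farthest point.
Squared distances: 72, 65, 13, 1.
Maximum is 72, attained at (-5, -4).
r = √72 ≈ 8.49.

8.49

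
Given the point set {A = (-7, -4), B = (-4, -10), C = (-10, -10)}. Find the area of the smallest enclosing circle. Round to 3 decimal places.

44.179

Side lengths²: AB² = 45, AC² = 45, BC² = 36.
Since AC² = 45 < 45 + 36 = 81, the triangle is acute, so the smallest enclosing circle is the circumcircle.
Circumcentre = (-7, -7.75), r² = 14.0625.
Area = π·r² = π·14.0625 ≈ 44.179.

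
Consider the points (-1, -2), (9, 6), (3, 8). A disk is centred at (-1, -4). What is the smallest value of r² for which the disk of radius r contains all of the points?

200

The required radius is the distance from (-1, -4) to the farthest point.
Squared distances: 4, 200, 160.
Maximum is 200, attained at (9, 6).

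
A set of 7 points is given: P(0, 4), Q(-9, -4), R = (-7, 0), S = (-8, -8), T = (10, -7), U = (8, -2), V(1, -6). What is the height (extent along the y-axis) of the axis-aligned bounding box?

12

max y = 4, min y = -8, so height = 12.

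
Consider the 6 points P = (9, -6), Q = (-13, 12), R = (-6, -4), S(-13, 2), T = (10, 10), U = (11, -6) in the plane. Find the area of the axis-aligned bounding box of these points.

x ranges over [-13, 11], width 24.
y ranges over [-6, 12], height 18.
Area = 24 × 18 = 432.

432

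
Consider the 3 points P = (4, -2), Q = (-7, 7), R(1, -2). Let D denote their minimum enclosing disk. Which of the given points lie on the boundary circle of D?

Side lengths²: PQ² = 202, PR² = 9, QR² = 145.
Since PQ² = 202 ≥ 145 + 9 = 154, the angle opposite PQ is not acute, so the smallest enclosing circle has PQ as diameter.
Centre = midpoint of PQ = (-1.5, 2.5), r² = 202/4 = 50.5.
The points at distance exactly r from the centre are P, Q — 2 points.

P, Q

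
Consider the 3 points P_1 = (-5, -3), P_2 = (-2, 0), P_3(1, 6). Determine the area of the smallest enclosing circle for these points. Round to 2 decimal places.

91.89

Side lengths²: P_1P_2² = 18, P_1P_3² = 117, P_2P_3² = 45.
Since P_1P_3² = 117 ≥ 45 + 18 = 63, the angle opposite P_1P_3 is not acute, so the smallest enclosing circle has P_1P_3 as diameter.
Centre = midpoint of P_1P_3 = (-2, 1.5), r² = 117/4 = 29.25.
Area = π·r² = π·29.25 ≈ 91.89.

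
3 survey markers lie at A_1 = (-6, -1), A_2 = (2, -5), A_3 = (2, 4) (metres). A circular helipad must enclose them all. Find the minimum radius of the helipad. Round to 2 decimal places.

Side lengths²: A_1A_2² = 80, A_1A_3² = 89, A_2A_3² = 81.
Since A_1A_3² = 89 < 81 + 80 = 161, the triangle is acute, so the smallest enclosing circle is the circumcircle.
Circumcentre = (-0.75, -0.5), r² = 27.8125.
r = √(27.8125) ≈ 5.27.

5.27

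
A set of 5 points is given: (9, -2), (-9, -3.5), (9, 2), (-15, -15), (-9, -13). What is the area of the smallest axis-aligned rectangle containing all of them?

408

x ranges over [-15, 9], width 24.
y ranges over [-15, 2], height 17.
Area = 24 × 17 = 408.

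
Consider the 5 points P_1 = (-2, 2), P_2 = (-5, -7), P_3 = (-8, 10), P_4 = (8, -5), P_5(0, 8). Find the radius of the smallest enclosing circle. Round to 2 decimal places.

10.97

The farthest pair is P_3–P_4 with squared distance 481. The circle on this segment as diameter has centre (0, 2.5) and r² = 481/4 = 120.25.
Check P_1: distance² to centre = 4.25 ≤ 120.25, so it lies inside.
All remaining points lie in this disk, and no smaller disk contains both endpoints, so this is the minimum enclosing circle.
r = √(120.25) ≈ 10.97.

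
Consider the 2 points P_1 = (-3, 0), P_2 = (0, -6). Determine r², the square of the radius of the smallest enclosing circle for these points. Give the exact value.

11.25

The smallest circle enclosing two points has them as diameter endpoints.
Centre = midpoint = (-1.5, -3); r² = |P_1P_2|²/4 = 45/4 = 11.25.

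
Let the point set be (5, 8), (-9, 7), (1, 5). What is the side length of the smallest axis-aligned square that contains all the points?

The bounding box has width 14 and height 3.
An axis-aligned square enclosing the set must have side ≥ max(width, height).
So the minimum side is max(14, 3) = 14.

14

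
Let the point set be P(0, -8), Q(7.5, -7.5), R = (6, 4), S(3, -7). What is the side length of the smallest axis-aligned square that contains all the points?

The bounding box has width 7.5 and height 12.
An axis-aligned square enclosing the set must have side ≥ max(width, height).
So the minimum side is max(7.5, 12) = 12.

12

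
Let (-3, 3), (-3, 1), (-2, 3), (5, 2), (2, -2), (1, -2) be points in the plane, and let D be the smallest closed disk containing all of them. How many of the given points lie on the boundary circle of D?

3

The minimum enclosing circle of a finite set is fixed by two of the points (as a diameter) or three (as a circumcircle).
The minimum enclosing circle is determined by three boundary points: (-3, 3), (5, 2), (2, -2).
Their circumcentre is (13/14, 27/14) with r² = 1625/98.
The farthest remaining point (-3, 1) is at distance² 1597/98 ≤ 1625/98.
The points at distance exactly r from the centre are (-3, 3), (5, 2), (2, -2) — 3 points.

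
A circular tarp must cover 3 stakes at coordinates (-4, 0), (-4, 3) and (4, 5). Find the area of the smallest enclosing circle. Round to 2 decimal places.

Call the three points A, B, C in the order given.
Side lengths²: AB² = 9, AC² = 89, BC² = 68.
Since AC² = 89 ≥ 68 + 9 = 77, the angle opposite AC is not acute, so the smallest enclosing circle has AC as diameter.
Centre = midpoint of AC = (0, 2.5), r² = 89/4 = 22.25.
Area = π·r² = π·22.25 ≈ 69.90.

69.90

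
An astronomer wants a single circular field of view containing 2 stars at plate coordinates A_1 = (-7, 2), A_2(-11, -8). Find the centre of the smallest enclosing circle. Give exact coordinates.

The smallest circle enclosing two points has them as diameter endpoints.
Centre = midpoint = (-9, -3); r² = |A_1A_2|²/4 = 116/4 = 29.
Centre = (-9, -3).

(-9, -3)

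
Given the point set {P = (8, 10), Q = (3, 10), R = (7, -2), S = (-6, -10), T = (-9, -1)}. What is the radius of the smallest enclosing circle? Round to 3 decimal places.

12.207

The minimum enclosing circle of a finite set is fixed by two of the points (as a diameter) or three (as a circumcircle).
The farthest pair is P–S with squared distance 596. The circle on this segment as diameter has centre (1, 0) and r² = 596/4 = 149.
Check Q: distance² to centre = 104 ≤ 149, so it lies inside.
All remaining points lie in this disk, and no smaller disk contains both endpoints, so this is the minimum enclosing circle.
r = √149 ≈ 12.207.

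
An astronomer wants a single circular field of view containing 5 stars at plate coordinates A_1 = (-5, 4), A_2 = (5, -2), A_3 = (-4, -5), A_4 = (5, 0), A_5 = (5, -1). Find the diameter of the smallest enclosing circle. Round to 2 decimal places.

11.93

A smallest enclosing disk is always determined by at most three of the input points on its boundary.
The minimum enclosing circle is determined by three boundary points: A_1, A_2, A_3.
Their circumcentre is (-9/14, -1/14) with r² = 3485/98.
The farthest remaining point A_5 is at distance² 3205/98 ≤ 3485/98.
Diameter = 2r = 2√(3485/98) ≈ 11.93.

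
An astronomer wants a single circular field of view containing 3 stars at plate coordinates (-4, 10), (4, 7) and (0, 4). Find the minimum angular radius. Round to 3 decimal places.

4.279

Call the three points A, B, C in the order given.
Side lengths²: AB² = 73, AC² = 52, BC² = 25.
Since AB² = 73 < 52 + 25 = 77, the triangle is acute, so the smallest enclosing circle is the circumcircle.
Circumcentre = (-1/12, 149/18), r² = 23725/1296.
r = √(23725/1296) ≈ 4.279.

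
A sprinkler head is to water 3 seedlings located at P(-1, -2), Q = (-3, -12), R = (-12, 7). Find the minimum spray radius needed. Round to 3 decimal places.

Side lengths²: PQ² = 104, PR² = 202, QR² = 442.
Since QR² = 442 ≥ 202 + 104 = 306, the angle opposite QR is not acute, so the smallest enclosing circle has QR as diameter.
Centre = midpoint of QR = (-7.5, -2.5), r² = 442/4 = 110.5.
r = √(110.5) ≈ 10.512.

10.512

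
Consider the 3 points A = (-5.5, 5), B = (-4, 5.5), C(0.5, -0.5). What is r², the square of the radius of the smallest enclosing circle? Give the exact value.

Side lengths²: AB² = 2.5, AC² = 66.25, BC² = 56.25.
Since AC² = 66.25 ≥ 56.25 + 2.5 = 58.75, the angle opposite AC is not acute, so the smallest enclosing circle has AC as diameter.
Centre = midpoint of AC = (-2.5, 2.25), r² = 66.25/4 = 16.5625.

16.5625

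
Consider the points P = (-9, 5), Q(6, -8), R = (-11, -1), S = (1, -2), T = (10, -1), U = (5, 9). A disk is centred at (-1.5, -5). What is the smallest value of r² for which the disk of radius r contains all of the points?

The required radius is the distance from (-1.5, -5) to the farthest point.
Squared distances: 156.25, 65.25, 106.25, 15.25, 148.25, 238.25.
Maximum is 238.25, attained at U.

238.25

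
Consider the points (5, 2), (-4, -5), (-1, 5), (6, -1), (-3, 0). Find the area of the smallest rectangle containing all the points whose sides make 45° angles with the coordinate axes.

104

In coordinates u = x + y, v = x − y the rectangle is axis-aligned; the map (x,y)→(u,v) scales areas by 2.
u-values: 7, -9, 4, 5, -3; range = 7 − (-9) = 16.
v-values: 3, 1, -6, 7, -3; range = 7 − (-6) = 13.
Area = (16 × 13) / 2 = 104.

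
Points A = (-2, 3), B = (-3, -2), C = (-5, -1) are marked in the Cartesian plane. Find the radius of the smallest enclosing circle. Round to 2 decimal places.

Side lengths²: AB² = 26, AC² = 25, BC² = 5.
Since AB² = 26 < 25 + 5 = 30, the triangle is acute, so the smallest enclosing circle is the circumcircle.
Circumcentre = (-65/22, 13/22), r² = 1625/242.
r = √(1625/242) ≈ 2.59.

2.59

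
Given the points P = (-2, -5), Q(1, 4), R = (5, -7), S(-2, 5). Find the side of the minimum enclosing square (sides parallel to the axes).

The bounding box has width 7 and height 12.
An axis-aligned square enclosing the set must have side ≥ max(width, height).
So the minimum side is max(7, 12) = 12.

12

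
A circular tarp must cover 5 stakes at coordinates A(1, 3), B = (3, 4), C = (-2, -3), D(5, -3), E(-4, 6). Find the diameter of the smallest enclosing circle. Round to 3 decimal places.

A smallest enclosing disk is always determined by at most three of the input points on its boundary.
The farthest pair is D–E with squared distance 162. The circle on this segment as diameter has centre (0.5, 1.5) and r² = 162/4 = 40.5.
Check A: distance² to centre = 2.5 ≤ 40.5, so it lies inside.
All remaining points lie in this disk, and no smaller disk contains both endpoints, so this is the minimum enclosing circle.
Diameter = 2r = 2√(40.5) ≈ 12.728.

12.728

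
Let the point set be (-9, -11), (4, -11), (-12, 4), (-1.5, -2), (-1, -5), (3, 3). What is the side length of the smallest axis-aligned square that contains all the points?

The bounding box has width 16 and height 15.
An axis-aligned square enclosing the set must have side ≥ max(width, height).
So the minimum side is max(16, 15) = 16.

16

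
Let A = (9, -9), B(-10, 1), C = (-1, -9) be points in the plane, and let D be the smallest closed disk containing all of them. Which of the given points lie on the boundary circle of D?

Side lengths²: AB² = 461, AC² = 100, BC² = 181.
Since AB² = 461 ≥ 181 + 100 = 281, the angle opposite AB is not acute, so the smallest enclosing circle has AB as diameter.
Centre = midpoint of AB = (-0.5, -4), r² = 461/4 = 115.25.
The points at distance exactly r from the centre are A, B — 2 points.

A, B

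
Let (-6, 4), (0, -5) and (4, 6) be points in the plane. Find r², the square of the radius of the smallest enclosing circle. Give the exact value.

23153/578

Call the three points A, B, C in the order given.
Side lengths²: AB² = 117, AC² = 104, BC² = 137.
Since BC² = 137 < 117 + 104 = 221, the triangle is acute, so the smallest enclosing circle is the circumcircle.
Circumcentre = (-9/34, 45/34), r² = 23153/578.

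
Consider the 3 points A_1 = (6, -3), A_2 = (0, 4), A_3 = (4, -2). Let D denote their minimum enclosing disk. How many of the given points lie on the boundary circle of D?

Side lengths²: A_1A_2² = 85, A_1A_3² = 5, A_2A_3² = 52.
Since A_1A_2² = 85 ≥ 52 + 5 = 57, the angle opposite A_1A_2 is not acute, so the smallest enclosing circle has A_1A_2 as diameter.
Centre = midpoint of A_1A_2 = (3, 0.5), r² = 85/4 = 21.25.
The points at distance exactly r from the centre are A_1, A_2 — 2 points.

2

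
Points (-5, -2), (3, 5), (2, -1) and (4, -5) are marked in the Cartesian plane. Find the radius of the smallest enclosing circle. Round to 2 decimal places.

The minimum enclosing circle of a finite set is fixed by two of the points (as a diameter) or three (as a circumcircle).
The minimum enclosing circle is determined by three boundary points: (-5, -2), (3, 5), (4, -5).
Their circumcentre is (33/58, -17/58) with r² = 57065/1682.
The farthest remaining point (2, -1) is at distance² 4285/1682 ≤ 57065/1682.
r = √(57065/1682) ≈ 5.82.

5.82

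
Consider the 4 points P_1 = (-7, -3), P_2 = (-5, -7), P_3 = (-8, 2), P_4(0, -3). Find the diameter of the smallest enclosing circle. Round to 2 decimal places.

10.05

A smallest enclosing disk is always determined by at most three of the input points on its boundary.
The minimum enclosing circle is determined by three boundary points: P_2, P_3, P_4.
Their circumcentre is (-187/38, -75/38) with r² = 18245/722.
The farthest remaining point P_1 is at distance² 3881/722 ≤ 18245/722.
Diameter = 2r = 2√(18245/722) ≈ 10.05.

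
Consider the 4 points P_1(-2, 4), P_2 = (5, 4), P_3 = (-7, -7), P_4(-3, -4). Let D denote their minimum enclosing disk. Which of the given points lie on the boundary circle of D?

P_2, P_3

The minimum enclosing circle of a finite set is fixed by two of the points (as a diameter) or three (as a circumcircle).
The farthest pair is P_2–P_3 with squared distance 265. The circle on this segment as diameter has centre (-1, -1.5) and r² = 265/4 = 66.25.
Check P_1: distance² to centre = 31.25 ≤ 66.25, so it lies inside.
All remaining points lie in this disk, and no smaller disk contains both endpoints, so this is the minimum enclosing circle.
The points at distance exactly r from the centre are P_2, P_3 — 2 points.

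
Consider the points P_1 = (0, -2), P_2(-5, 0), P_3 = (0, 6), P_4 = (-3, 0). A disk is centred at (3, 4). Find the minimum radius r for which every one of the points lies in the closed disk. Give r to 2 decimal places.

8.94

The required radius is the distance from (3, 4) to the farthest point.
Squared distances: 45, 80, 13, 52.
Maximum is 80, attained at P_2.
r = √80 ≈ 8.94.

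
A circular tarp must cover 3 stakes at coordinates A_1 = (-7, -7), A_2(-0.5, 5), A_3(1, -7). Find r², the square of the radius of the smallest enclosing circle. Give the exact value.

Side lengths²: A_1A_2² = 186.25, A_1A_3² = 64, A_2A_3² = 146.25.
Since A_1A_2² = 186.25 < 146.25 + 64 = 210.25, the triangle is acute, so the smallest enclosing circle is the circumcircle.
Circumcentre = (-3, -1.40625), r² = 47.2900390625.

47.2900390625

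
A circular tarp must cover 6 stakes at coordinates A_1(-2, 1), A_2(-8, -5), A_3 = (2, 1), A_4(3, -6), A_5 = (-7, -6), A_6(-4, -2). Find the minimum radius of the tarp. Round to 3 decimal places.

5.992

By Welzl's lemma the MEC is supported by two points (diametrically opposite) or three points (on a circumcircle).
The minimum enclosing circle is determined by three boundary points: A_2, A_3, A_4.
Their circumcentre is (-87/38, -121/38) with r² = 25925/722.
The farthest remaining point A_5 is at distance² 21745/722 ≤ 25925/722.
r = √(25925/722) ≈ 5.992.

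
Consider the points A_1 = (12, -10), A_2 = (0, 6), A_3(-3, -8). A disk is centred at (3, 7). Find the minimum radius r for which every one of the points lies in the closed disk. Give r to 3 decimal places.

19.235

The required radius is the distance from (3, 7) to the farthest point.
Squared distances: 370, 10, 261.
Maximum is 370, attained at A_1.
r = √370 ≈ 19.235.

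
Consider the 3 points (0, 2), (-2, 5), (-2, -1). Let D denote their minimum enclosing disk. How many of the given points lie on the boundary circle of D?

2

Call the three points A, B, C in the order given.
Side lengths²: AB² = 13, AC² = 13, BC² = 36.
Since BC² = 36 ≥ 13 + 13 = 26, the angle opposite BC is not acute, so the smallest enclosing circle has BC as diameter.
Centre = midpoint of BC = (-2, 2), r² = 36/4 = 9.
The points at distance exactly r from the centre are (-2, 5), (-2, -1) — 2 points.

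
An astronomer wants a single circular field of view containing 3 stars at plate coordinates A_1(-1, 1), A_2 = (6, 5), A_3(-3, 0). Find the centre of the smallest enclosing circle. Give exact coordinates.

(1.5, 2.5)

Side lengths²: A_1A_2² = 65, A_1A_3² = 5, A_2A_3² = 106.
Since A_2A_3² = 106 ≥ 65 + 5 = 70, the angle opposite A_2A_3 is not acute, so the smallest enclosing circle has A_2A_3 as diameter.
Centre = midpoint of A_2A_3 = (1.5, 2.5), r² = 106/4 = 26.5.
Centre = (1.5, 2.5).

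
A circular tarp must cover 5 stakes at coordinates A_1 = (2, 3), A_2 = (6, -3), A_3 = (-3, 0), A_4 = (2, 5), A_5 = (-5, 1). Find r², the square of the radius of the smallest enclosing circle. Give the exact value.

The minimum enclosing circle of a finite set is fixed by two of the points (as a diameter) or three (as a circumcircle).
The minimum enclosing circle is determined by three boundary points: A_2, A_4, A_5.
Their circumcentre is (11/18, -25/36) with r² = 44525/1296.
The farthest remaining point A_1 is at distance² 20189/1296 ≤ 44525/1296.

44525/1296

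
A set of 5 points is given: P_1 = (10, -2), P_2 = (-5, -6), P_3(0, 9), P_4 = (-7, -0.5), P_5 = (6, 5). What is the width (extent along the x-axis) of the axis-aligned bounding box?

max x = 10, min x = -7, so width = 17.

17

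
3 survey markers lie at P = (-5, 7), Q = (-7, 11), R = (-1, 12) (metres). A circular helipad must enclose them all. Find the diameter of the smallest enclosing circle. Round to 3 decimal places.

Side lengths²: PQ² = 20, PR² = 41, QR² = 37.
Since PR² = 41 < 37 + 20 = 57, the triangle is acute, so the smallest enclosing circle is the circumcircle.
Circumcentre = (-49/13, 263/26), r² = 7585/676.
Diameter = 2r = 2√(7585/676) ≈ 6.699.

6.699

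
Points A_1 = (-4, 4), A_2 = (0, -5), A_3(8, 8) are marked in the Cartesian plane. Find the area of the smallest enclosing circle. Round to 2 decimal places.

Side lengths²: A_1A_2² = 97, A_1A_3² = 160, A_2A_3² = 233.
Since A_2A_3² = 233 < 160 + 97 = 257, the triangle is acute, so the smallest enclosing circle is the circumcircle.
Circumcentre = (209/62, 117/62), r² = 113005/1922.
Area = π·r² = π·113005/1922 ≈ 184.71.

184.71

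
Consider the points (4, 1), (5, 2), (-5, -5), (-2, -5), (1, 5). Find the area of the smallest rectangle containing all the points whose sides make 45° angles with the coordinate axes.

59.5

In coordinates u = x + y, v = x − y the rectangle is axis-aligned; the map (x,y)→(u,v) scales areas by 2.
u-values: 5, 7, -10, -7, 6; range = 7 − (-10) = 17.
v-values: 3, 3, 0, 3, -4; range = 3 − (-4) = 7.
Area = (17 × 7) / 2 = 59.5.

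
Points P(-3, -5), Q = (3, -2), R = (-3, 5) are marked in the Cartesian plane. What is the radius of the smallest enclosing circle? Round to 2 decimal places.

5.15

Side lengths²: PQ² = 45, PR² = 100, QR² = 85.
Since PR² = 100 < 85 + 45 = 130, the triangle is acute, so the smallest enclosing circle is the circumcircle.
Circumcentre = (-1.75, 0), r² = 26.5625.
r = √(26.5625) ≈ 5.15.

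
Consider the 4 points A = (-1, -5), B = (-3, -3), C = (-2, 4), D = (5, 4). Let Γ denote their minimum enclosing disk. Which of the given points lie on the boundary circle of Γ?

A, C, D

By Welzl's lemma the MEC is supported by two points (diametrically opposite) or three points (on a circumcircle).
The minimum enclosing circle is determined by three boundary points: A, C, D.
Their circumcentre is (1.5, -1/6) with r² = 533/18.
The farthest remaining point B is at distance² 509/18 ≤ 533/18.
The points at distance exactly r from the centre are A, C, D — 3 points.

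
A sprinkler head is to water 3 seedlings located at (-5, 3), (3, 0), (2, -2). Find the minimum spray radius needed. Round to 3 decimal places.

4.325

Call the three points A, B, C in the order given.
Side lengths²: AB² = 73, AC² = 74, BC² = 5.
Since AC² = 74 < 73 + 5 = 78, the triangle is acute, so the smallest enclosing circle is the circumcircle.
Circumcentre = (-47/38, 33/38), r² = 13505/722.
r = √(13505/722) ≈ 4.325.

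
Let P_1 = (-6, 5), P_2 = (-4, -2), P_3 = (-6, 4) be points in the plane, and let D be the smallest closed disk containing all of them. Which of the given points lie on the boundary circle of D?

P_1, P_2

Side lengths²: P_1P_2² = 53, P_1P_3² = 1, P_2P_3² = 40.
Since P_1P_2² = 53 ≥ 40 + 1 = 41, the angle opposite P_1P_2 is not acute, so the smallest enclosing circle has P_1P_2 as diameter.
Centre = midpoint of P_1P_2 = (-5, 1.5), r² = 53/4 = 13.25.
The points at distance exactly r from the centre are P_1, P_2 — 2 points.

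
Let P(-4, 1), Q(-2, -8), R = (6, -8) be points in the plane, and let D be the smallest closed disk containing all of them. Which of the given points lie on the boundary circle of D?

Side lengths²: PQ² = 85, PR² = 181, QR² = 64.
Since PR² = 181 ≥ 85 + 64 = 149, the angle opposite PR is not acute, so the smallest enclosing circle has PR as diameter.
Centre = midpoint of PR = (1, -3.5), r² = 181/4 = 45.25.
The points at distance exactly r from the centre are P, R — 2 points.

P, R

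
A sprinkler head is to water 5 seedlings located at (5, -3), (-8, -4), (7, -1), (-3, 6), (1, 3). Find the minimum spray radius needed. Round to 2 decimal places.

7.73

A smallest enclosing disk is always determined by at most three of the input points on its boundary.
The minimum enclosing circle is determined by three boundary points: (-8, -4), (7, -1), (-3, 6).
Their circumcentre is (-13/18, -25/18) with r² = 9685/162.
The farthest remaining point (5, -3) is at distance² 5725/162 ≤ 9685/162.
r = √(9685/162) ≈ 7.73.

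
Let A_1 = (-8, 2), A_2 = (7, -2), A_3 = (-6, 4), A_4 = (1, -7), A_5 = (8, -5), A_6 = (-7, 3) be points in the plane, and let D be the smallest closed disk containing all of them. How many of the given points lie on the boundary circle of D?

The minimum enclosing circle of a finite set is fixed by two of the points (as a diameter) or three (as a circumcircle).
The farthest pair is A_1–A_5 with squared distance 305. The circle on this segment as diameter has centre (0, -1.5) and r² = 305/4 = 76.25.
Check A_2: distance² to centre = 49.25 ≤ 76.25, so it lies inside.
All remaining points lie in this disk, and no smaller disk contains both endpoints, so this is the minimum enclosing circle.
The points at distance exactly r from the centre are A_1, A_5 — 2 points.

2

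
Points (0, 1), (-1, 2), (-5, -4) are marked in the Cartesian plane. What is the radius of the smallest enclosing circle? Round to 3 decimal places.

Call the three points A, B, C in the order given.
Side lengths²: AB² = 2, AC² = 50, BC² = 52.
Since BC² = 52 ≥ 50 + 2 = 52, the angle opposite BC is not acute, so the smallest enclosing circle has BC as diameter.
Centre = midpoint of BC = (-3, -1), r² = 52/4 = 13.
r = √13 ≈ 3.606.

3.606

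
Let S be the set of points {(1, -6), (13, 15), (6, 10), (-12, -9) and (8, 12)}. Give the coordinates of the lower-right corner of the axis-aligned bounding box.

(13, -9)

x-range [-12, 13], y-range [-9, 15].
The lower-right corner is (13, -9).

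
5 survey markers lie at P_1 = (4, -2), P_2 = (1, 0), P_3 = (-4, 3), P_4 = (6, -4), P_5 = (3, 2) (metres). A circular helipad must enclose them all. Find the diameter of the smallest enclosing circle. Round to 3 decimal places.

12.207

The farthest pair is P_3–P_4 with squared distance 149. The circle on this segment as diameter has centre (1, -0.5) and r² = 149/4 = 37.25.
Check P_1: distance² to centre = 11.25 ≤ 37.25, so it lies inside.
All remaining points lie in this disk, and no smaller disk contains both endpoints, so this is the minimum enclosing circle.
Diameter = 2r = 2√(37.25) ≈ 12.207.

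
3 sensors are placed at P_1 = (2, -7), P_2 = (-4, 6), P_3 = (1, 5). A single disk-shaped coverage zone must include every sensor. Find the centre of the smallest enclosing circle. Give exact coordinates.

(-1, -0.5)

Side lengths²: P_1P_2² = 205, P_1P_3² = 145, P_2P_3² = 26.
Since P_1P_2² = 205 ≥ 145 + 26 = 171, the angle opposite P_1P_2 is not acute, so the smallest enclosing circle has P_1P_2 as diameter.
Centre = midpoint of P_1P_2 = (-1, -0.5), r² = 205/4 = 51.25.
Centre = (-1, -0.5).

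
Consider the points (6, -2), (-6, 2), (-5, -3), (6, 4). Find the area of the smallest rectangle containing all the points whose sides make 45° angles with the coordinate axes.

144

In coordinates u = x + y, v = x − y the rectangle is axis-aligned; the map (x,y)→(u,v) scales areas by 2.
u-values: 4, -4, -8, 10; range = 10 − (-8) = 18.
v-values: 8, -8, -2, 2; range = 8 − (-8) = 16.
Area = (18 × 16) / 2 = 144.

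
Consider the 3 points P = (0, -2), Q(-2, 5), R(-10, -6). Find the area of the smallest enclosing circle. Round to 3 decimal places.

145.299

Side lengths²: PQ² = 53, PR² = 116, QR² = 185.
Since QR² = 185 ≥ 116 + 53 = 169, the angle opposite QR is not acute, so the smallest enclosing circle has QR as diameter.
Centre = midpoint of QR = (-6, -0.5), r² = 185/4 = 46.25.
Area = π·r² = π·46.25 ≈ 145.299.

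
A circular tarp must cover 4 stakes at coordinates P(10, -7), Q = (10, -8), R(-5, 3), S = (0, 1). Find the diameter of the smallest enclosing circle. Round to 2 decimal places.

The minimum enclosing circle of a finite set is fixed by two of the points (as a diameter) or three (as a circumcircle).
The farthest pair is Q–R with squared distance 346. The circle on this segment as diameter has centre (2.5, -2.5) and r² = 346/4 = 86.5.
Check P: distance² to centre = 76.5 ≤ 86.5, so it lies inside.
All remaining points lie in this disk, and no smaller disk contains both endpoints, so this is the minimum enclosing circle.
Diameter = 2r = 2√(86.5) ≈ 18.60.

18.60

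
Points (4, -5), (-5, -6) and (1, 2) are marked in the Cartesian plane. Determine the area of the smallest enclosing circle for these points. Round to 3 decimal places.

Call the three points A, B, C in the order given.
Side lengths²: AB² = 82, AC² = 58, BC² = 100.
Since BC² = 100 < 82 + 58 = 140, the triangle is acute, so the smallest enclosing circle is the circumcircle.
Circumcentre = (-26/33, -32/11), r² = 29725/1089.
Area = π·r² = π·29725/1089 ≈ 85.752.

85.752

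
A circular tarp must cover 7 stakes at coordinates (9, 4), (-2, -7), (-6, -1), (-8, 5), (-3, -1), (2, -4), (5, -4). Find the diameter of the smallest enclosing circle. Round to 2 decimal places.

17.95

A smallest enclosing disk is always determined by at most three of the input points on its boundary.
The minimum enclosing circle is determined by three boundary points: (9, 4), (-2, -7), (-8, 5).
Their circumcentre is (1/3, 5/3) with r² = 725/9.
The farthest remaining point (5, -4) is at distance² 485/9 ≤ 725/9.
Diameter = 2r = 2√(725/9) ≈ 17.95.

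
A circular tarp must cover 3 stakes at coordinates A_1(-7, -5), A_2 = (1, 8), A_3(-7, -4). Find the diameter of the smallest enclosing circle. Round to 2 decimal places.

Side lengths²: A_1A_2² = 233, A_1A_3² = 1, A_2A_3² = 208.
Since A_1A_2² = 233 ≥ 208 + 1 = 209, the angle opposite A_1A_2 is not acute, so the smallest enclosing circle has A_1A_2 as diameter.
Centre = midpoint of A_1A_2 = (-3, 1.5), r² = 233/4 = 58.25.
Diameter = 2r = 2√(58.25) ≈ 15.26.

15.26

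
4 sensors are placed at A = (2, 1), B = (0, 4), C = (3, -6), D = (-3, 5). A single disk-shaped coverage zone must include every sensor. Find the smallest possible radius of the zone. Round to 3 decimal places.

A smallest enclosing disk is always determined by at most three of the input points on its boundary.
The farthest pair is C–D with squared distance 157. The circle on this segment as diameter has centre (0, -0.5) and r² = 157/4 = 39.25.
Check A: distance² to centre = 6.25 ≤ 39.25, so it lies inside.
All remaining points lie in this disk, and no smaller disk contains both endpoints, so this is the minimum enclosing circle.
r = √(39.25) ≈ 6.265.

6.265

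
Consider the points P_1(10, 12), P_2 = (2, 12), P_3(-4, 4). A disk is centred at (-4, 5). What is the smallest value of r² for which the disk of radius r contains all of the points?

245

The required radius is the distance from (-4, 5) to the farthest point.
Squared distances: 245, 85, 1.
Maximum is 245, attained at P_1.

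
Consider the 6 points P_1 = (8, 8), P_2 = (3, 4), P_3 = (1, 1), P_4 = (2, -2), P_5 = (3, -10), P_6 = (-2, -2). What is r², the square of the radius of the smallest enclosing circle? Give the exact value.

The farthest pair is P_1–P_5 with squared distance 349. The circle on this segment as diameter has centre (5.5, -1) and r² = 349/4 = 87.25.
Check P_2: distance² to centre = 31.25 ≤ 87.25, so it lies inside.
All remaining points lie in this disk, and no smaller disk contains both endpoints, so this is the minimum enclosing circle.

87.25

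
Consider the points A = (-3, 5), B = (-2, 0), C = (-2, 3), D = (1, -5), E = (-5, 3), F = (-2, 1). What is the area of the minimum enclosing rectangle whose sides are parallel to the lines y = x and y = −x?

In coordinates u = x + y, v = x − y the rectangle is axis-aligned; the map (x,y)→(u,v) scales areas by 2.
u-values: 2, -2, 1, -4, -2, -1; range = 2 − (-4) = 6.
v-values: -8, -2, -5, 6, -8, -3; range = 6 − (-8) = 14.
Area = (6 × 14) / 2 = 42.

42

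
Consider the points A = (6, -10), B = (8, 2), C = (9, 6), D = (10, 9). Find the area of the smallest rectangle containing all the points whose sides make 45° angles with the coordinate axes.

In coordinates u = x + y, v = x − y the rectangle is axis-aligned; the map (x,y)→(u,v) scales areas by 2.
u-values: -4, 10, 15, 19; range = 19 − (-4) = 23.
v-values: 16, 6, 3, 1; range = 16 − 1 = 15.
Area = (23 × 15) / 2 = 172.5.

172.5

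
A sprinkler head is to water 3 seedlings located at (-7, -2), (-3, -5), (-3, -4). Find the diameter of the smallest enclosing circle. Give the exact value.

Call the three points A, B, C in the order given.
Side lengths²: AB² = 25, AC² = 20, BC² = 1.
Since AB² = 25 ≥ 20 + 1 = 21, the angle opposite AB is not acute, so the smallest enclosing circle has AB as diameter.
Centre = midpoint of AB = (-5, -3.5), r² = 25/4 = 6.25.
Diameter = 2r = 2√(6.25) = 5.

5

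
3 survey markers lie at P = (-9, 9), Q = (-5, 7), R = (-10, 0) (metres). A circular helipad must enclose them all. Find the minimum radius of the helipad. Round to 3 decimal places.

Side lengths²: PQ² = 20, PR² = 82, QR² = 74.
Since PR² = 82 < 74 + 20 = 94, the triangle is acute, so the smallest enclosing circle is the circumcircle.
Circumcentre = (-167/19, 84/19), r² = 7585/361.
r = √(7585/361) ≈ 4.584.

4.584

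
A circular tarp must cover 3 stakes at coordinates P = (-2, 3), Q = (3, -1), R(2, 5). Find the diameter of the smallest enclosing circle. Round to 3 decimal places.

6.699

Side lengths²: PQ² = 41, PR² = 20, QR² = 37.
Since PQ² = 41 < 37 + 20 = 57, the triangle is acute, so the smallest enclosing circle is the circumcircle.
Circumcentre = (29/26, 23/13), r² = 7585/676.
Diameter = 2r = 2√(7585/676) ≈ 6.699.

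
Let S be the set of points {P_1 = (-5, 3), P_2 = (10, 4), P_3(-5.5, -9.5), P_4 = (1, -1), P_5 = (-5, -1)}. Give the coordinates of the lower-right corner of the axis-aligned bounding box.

x-range [-5.5, 10], y-range [-9.5, 4].
The lower-right corner is (10, -9.5).

(10, -9.5)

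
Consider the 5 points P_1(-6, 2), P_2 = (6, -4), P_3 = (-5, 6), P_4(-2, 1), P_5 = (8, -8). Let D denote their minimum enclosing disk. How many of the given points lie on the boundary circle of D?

2

The farthest pair is P_3–P_5 with squared distance 365. The circle on this segment as diameter has centre (1.5, -1) and r² = 365/4 = 91.25.
Check P_1: distance² to centre = 65.25 ≤ 91.25, so it lies inside.
All remaining points lie in this disk, and no smaller disk contains both endpoints, so this is the minimum enclosing circle.
The points at distance exactly r from the centre are P_3, P_5 — 2 points.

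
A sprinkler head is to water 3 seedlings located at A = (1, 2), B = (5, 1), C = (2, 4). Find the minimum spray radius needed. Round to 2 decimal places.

Side lengths²: AB² = 17, AC² = 5, BC² = 18.
Since BC² = 18 < 17 + 5 = 22, the triangle is acute, so the smallest enclosing circle is the circumcircle.
Circumcentre = (19/6, 13/6), r² = 85/18.
r = √(85/18) ≈ 2.17.

2.17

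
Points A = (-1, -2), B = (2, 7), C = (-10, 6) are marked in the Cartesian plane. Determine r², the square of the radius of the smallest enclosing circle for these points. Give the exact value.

Side lengths²: AB² = 90, AC² = 145, BC² = 145.
Since BC² = 145 < 145 + 90 = 235, the triangle is acute, so the smallest enclosing circle is the circumcircle.
Circumcentre = (-53/14, 55/14), r² = 4205/98.

4205/98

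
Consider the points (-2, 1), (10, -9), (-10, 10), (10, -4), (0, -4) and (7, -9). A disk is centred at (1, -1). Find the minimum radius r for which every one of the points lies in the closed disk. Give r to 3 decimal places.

15.556

The required radius is the distance from (1, -1) to the farthest point.
Squared distances: 13, 145, 242, 90, 10, 100.
Maximum is 242, attained at (-10, 10).
r = √242 ≈ 15.556.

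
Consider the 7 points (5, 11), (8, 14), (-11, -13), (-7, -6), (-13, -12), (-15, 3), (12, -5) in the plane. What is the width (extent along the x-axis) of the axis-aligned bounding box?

27

max x = 12, min x = -15, so width = 27.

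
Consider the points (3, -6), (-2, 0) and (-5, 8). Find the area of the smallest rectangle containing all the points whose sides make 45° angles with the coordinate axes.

In coordinates u = x + y, v = x − y the rectangle is axis-aligned; the map (x,y)→(u,v) scales areas by 2.
u-values: -3, -2, 3; range = 3 − (-3) = 6.
v-values: 9, -2, -13; range = 9 − (-13) = 22.
Area = (6 × 22) / 2 = 66.

66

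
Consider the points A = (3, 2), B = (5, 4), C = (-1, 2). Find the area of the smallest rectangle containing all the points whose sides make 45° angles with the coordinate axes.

In coordinates u = x + y, v = x − y the rectangle is axis-aligned; the map (x,y)→(u,v) scales areas by 2.
u-values: 5, 9, 1; range = 9 − 1 = 8.
v-values: 1, 1, -3; range = 1 − (-3) = 4.
Area = (8 × 4) / 2 = 16.

16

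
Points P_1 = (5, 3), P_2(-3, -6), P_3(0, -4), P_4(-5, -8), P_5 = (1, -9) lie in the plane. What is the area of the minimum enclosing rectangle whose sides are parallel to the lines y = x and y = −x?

In coordinates u = x + y, v = x − y the rectangle is axis-aligned; the map (x,y)→(u,v) scales areas by 2.
u-values: 8, -9, -4, -13, -8; range = 8 − (-13) = 21.
v-values: 2, 3, 4, 3, 10; range = 10 − 2 = 8.
Area = (21 × 8) / 2 = 84.

84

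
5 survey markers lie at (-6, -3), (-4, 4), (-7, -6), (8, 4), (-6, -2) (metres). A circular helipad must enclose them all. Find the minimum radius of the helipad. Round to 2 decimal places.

9.01

The farthest pair is (-7, -6)–(8, 4) with squared distance 325. The circle on this segment as diameter has centre (0.5, -1) and r² = 325/4 = 81.25.
Check (-6, -3): distance² to centre = 46.25 ≤ 81.25, so it lies inside.
All remaining points lie in this disk, and no smaller disk contains both endpoints, so this is the minimum enclosing circle.
r = √(81.25) ≈ 9.01.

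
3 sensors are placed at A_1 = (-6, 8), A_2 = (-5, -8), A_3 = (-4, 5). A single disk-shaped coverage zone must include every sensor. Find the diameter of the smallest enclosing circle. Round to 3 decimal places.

16.031

Side lengths²: A_1A_2² = 257, A_1A_3² = 13, A_2A_3² = 170.
Since A_1A_2² = 257 ≥ 170 + 13 = 183, the angle opposite A_1A_2 is not acute, so the smallest enclosing circle has A_1A_2 as diameter.
Centre = midpoint of A_1A_2 = (-5.5, 0), r² = 257/4 = 64.25.
Diameter = 2r = 2√(64.25) ≈ 16.031.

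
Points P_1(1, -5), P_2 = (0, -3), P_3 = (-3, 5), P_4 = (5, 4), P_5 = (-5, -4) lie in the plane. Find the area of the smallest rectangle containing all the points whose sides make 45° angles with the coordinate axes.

126

In coordinates u = x + y, v = x − y the rectangle is axis-aligned; the map (x,y)→(u,v) scales areas by 2.
u-values: -4, -3, 2, 9, -9; range = 9 − (-9) = 18.
v-values: 6, 3, -8, 1, -1; range = 6 − (-8) = 14.
Area = (18 × 14) / 2 = 126.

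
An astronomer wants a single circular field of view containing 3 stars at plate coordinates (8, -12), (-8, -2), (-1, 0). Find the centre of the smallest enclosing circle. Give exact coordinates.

(0, -7)

Call the three points A, B, C in the order given.
Side lengths²: AB² = 356, AC² = 225, BC² = 53.
Since AB² = 356 ≥ 225 + 53 = 278, the angle opposite AB is not acute, so the smallest enclosing circle has AB as diameter.
Centre = midpoint of AB = (0, -7), r² = 356/4 = 89.
Centre = (0, -7).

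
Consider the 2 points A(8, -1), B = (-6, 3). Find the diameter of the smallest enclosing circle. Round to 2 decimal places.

14.56

The smallest circle enclosing two points has them as diameter endpoints.
Centre = midpoint = (1, 1); r² = |AB|²/4 = 212/4 = 53.
Diameter = 2r = 2√53 ≈ 14.56.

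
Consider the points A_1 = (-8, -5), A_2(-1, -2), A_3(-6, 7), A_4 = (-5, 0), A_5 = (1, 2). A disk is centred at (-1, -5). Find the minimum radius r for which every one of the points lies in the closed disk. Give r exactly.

The required radius is the distance from (-1, -5) to the farthest point.
Squared distances: 49, 9, 169, 41, 53.
Maximum is 169, attained at A_3.
r = √169 = 13.

13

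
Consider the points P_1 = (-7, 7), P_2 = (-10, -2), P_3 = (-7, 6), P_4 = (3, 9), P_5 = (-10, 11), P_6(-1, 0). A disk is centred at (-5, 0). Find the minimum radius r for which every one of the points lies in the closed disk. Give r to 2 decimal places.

12.08

The required radius is the distance from (-5, 0) to the farthest point.
Squared distances: 53, 29, 40, 145, 146, 16.
Maximum is 146, attained at P_5.
r = √146 ≈ 12.08.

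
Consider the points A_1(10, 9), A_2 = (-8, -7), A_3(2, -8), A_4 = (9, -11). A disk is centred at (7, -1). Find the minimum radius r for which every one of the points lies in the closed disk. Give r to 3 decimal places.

16.155

The required radius is the distance from (7, -1) to the farthest point.
Squared distances: 109, 261, 74, 104.
Maximum is 261, attained at A_2.
r = √261 ≈ 16.155.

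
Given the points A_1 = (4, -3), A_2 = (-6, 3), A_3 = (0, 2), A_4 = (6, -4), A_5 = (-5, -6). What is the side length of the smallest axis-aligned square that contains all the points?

The bounding box has width 12 and height 9.
An axis-aligned square enclosing the set must have side ≥ max(width, height).
So the minimum side is max(12, 9) = 12.

12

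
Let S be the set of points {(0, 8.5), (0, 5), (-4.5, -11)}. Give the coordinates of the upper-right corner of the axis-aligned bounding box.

x-range [-4.5, 0], y-range [-11, 8.5].
The upper-right corner is (0, 8.5).

(0, 8.5)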